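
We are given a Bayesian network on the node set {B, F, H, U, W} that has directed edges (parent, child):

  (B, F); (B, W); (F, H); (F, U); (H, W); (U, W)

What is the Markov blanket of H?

{B, F, U, W}

H's parents: F.
Children of H: W.
For each child, the remaining parents (spouses of H):
  W: B, U
MB(H) = {B, F, U, W}.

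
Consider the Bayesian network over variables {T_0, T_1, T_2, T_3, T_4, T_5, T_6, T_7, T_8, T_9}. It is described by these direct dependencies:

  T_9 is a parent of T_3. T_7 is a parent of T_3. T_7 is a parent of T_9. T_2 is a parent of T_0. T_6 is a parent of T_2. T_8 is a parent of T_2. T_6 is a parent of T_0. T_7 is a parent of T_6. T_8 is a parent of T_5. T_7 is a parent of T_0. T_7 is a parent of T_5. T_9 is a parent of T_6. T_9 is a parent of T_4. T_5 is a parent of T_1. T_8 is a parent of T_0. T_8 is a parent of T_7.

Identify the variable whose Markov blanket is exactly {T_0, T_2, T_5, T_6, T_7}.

The target node must have every member of {T_0, T_2, T_5, T_6, T_7} as a parent, child, or co-parent, and no others.
Parents of T_8: none; children: T_0, T_2, T_5, T_7; co-parents: T_2, T_6, T_7.
These exactly cover the given set, so the node is T_8.

T_8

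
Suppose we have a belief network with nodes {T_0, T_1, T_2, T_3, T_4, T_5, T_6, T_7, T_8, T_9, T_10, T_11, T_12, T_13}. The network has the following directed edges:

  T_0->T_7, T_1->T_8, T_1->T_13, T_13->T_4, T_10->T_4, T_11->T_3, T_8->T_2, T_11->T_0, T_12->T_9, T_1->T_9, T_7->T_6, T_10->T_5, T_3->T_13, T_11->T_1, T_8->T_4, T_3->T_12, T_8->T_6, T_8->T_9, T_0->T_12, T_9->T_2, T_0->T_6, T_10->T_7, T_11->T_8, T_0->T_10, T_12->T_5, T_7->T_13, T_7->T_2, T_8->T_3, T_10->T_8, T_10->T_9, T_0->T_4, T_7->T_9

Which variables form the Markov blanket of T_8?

{T_0, T_1, T_2, T_3, T_4, T_6, T_7, T_9, T_10, T_11, T_12, T_13}

By definition, MB(T_8) is built from T_8's parents, T_8's children, and the co-parents of T_8.
Ch(T_8) = {T_2, T_3, T_4, T_6, T_9}.
Pa(T_8) = {T_1, T_10, T_11}.
For each child, the remaining parents (spouses of T_8):
  T_3's other parent is T_11.
  T_4's other parents are T_0, T_10, T_13.
  parents(T_6) \ {T_8} = {T_0, T_7}.
  T_9's other parents are T_1, T_7, T_10, T_12.
  T_2 also has parents T_7, T_9.
So the Markov blanket of T_8 is {T_0, T_1, T_2, T_3, T_4, T_6, T_7, T_9, T_10, T_11, T_12, T_13}.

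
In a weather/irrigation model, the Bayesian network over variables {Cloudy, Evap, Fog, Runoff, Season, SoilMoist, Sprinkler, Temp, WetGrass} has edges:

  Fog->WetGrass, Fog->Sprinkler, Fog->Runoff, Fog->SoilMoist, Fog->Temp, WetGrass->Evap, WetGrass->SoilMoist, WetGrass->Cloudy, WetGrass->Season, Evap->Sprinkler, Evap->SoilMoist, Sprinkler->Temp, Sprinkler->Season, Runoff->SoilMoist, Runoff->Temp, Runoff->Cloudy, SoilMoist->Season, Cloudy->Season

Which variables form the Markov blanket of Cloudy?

Cloudy has child Season.
Cloudy has parents Runoff, WetGrass.
Parents of each child, excluding Cloudy:
  parents(Season) \ {Cloudy} = {SoilMoist, Sprinkler, WetGrass}.
Union: {Runoff, WetGrass} ∪ {Season} ∪ {SoilMoist, Sprinkler, WetGrass} = {Runoff, Season, SoilMoist, Sprinkler, WetGrass}.

{Runoff, Season, SoilMoist, Sprinkler, WetGrass}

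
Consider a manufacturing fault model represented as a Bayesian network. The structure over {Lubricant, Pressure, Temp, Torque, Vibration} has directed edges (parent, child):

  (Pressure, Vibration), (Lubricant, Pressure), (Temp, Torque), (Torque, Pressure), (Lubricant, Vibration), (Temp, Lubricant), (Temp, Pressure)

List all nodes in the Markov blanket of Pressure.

Pressure has child Vibration.
Pressure has parents Lubricant, Temp, Torque.
Other parents of Pressure's children:
  Vibration: Lubricant
Union: {Lubricant, Temp, Torque} ∪ {Vibration} ∪ {Lubricant} = {Lubricant, Temp, Torque, Vibration}.

{Lubricant, Temp, Torque, Vibration}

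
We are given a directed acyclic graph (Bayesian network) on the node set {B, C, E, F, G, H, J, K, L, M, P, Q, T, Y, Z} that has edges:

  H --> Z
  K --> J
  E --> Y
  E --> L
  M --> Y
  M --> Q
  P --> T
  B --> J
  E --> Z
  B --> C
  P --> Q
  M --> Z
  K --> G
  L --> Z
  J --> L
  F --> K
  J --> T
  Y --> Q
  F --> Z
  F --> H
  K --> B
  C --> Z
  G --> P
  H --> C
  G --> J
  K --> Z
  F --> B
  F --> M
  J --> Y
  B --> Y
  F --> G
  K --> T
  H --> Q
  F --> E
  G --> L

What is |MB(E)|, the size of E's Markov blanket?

Recall MB(v) = parents ∪ children ∪ spouses, where spouses are the other parents of v's children.
Children of E: L, Y, Z.
Pa(E) = {F}.
For each child, the remaining parents (spouses of E):
  Y also has parents B, J, M.
  parents(L) \ {E} = {G, J}.
  Z's other parents are C, F, H, K, L, M.
MB(E) = {B, C, F, G, H, J, K, L, M, Y, Z}, which has 11 nodes.

11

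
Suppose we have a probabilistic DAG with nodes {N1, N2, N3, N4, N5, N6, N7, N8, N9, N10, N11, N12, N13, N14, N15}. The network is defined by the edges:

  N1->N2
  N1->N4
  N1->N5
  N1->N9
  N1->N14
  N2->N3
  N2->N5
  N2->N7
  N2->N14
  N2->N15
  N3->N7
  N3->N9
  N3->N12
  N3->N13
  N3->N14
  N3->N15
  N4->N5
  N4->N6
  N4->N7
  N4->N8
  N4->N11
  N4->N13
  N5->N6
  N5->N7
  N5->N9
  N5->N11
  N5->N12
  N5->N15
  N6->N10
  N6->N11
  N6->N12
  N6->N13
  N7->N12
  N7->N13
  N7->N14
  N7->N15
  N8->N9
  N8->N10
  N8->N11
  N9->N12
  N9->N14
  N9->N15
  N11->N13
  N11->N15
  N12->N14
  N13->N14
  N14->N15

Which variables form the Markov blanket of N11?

By definition, MB(N11) is built from N11's parents, N11's children, and the co-parents of N11.
Children of N11: N13, N15.
Parents of N11: N4, N5, N6, N8.
For each child, the remaining parents (spouses of N11):
  N13: N3, N4, N6, N7
  N15: N2, N3, N5, N7, N9, N14
MB(N11) = {N2, N3, N4, N5, N6, N7, N8, N9, N13, N14, N15}.

{N2, N3, N4, N5, N6, N7, N8, N9, N13, N14, N15}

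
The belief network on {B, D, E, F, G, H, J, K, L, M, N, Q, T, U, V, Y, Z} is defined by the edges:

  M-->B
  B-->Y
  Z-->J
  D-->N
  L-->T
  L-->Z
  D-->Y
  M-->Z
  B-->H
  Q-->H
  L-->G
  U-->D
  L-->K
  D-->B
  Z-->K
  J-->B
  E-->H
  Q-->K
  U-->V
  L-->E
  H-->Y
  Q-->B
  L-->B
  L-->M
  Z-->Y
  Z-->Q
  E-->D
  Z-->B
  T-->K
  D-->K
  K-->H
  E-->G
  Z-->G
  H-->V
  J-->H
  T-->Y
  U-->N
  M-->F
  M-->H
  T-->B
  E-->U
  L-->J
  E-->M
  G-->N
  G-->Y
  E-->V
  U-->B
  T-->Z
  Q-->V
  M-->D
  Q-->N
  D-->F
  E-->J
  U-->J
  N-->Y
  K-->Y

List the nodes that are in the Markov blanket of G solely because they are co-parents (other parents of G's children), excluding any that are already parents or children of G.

Children of G: N, Y.
  N: D, Q, U
  Y: B, D, H, K, N, T, Z
Excluding nodes already adjacent to G (E, L, N, Y, Z), the co-parent-only contribution is {B, D, H, K, Q, T, U}.

{B, D, H, K, Q, T, U}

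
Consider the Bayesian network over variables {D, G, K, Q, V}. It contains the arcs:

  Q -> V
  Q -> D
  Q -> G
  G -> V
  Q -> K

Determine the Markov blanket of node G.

Children of G: V.
Pa(G) = {Q}.
Co-parents of G (other parents of its children):
  V also has parent Q.
Taking the union gives {Q, V}.

{Q, V}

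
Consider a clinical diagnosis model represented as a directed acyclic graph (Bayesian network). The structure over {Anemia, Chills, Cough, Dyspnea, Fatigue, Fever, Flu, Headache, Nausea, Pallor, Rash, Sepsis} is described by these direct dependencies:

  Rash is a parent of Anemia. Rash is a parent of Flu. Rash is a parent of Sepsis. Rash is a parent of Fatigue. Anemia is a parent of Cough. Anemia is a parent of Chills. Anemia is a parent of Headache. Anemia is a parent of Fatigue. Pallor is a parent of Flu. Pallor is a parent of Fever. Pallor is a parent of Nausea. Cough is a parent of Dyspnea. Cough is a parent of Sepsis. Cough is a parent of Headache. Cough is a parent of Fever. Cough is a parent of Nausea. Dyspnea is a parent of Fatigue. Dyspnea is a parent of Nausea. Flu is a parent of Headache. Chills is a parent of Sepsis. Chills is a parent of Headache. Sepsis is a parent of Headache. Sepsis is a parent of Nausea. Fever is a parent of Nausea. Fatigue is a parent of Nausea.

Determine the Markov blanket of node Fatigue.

Recall MB(v) = parents ∪ children ∪ spouses, where spouses are the other parents of v's children.
Fatigue has parents Anemia, Dyspnea, Rash.
Children of Fatigue: Nausea.
For each child, the remaining parents (spouses of Fatigue):
  Nausea: Cough, Dyspnea, Fever, Pallor, Sepsis
So the Markov blanket of Fatigue is {Anemia, Cough, Dyspnea, Fever, Nausea, Pallor, Rash, Sepsis}.

{Anemia, Cough, Dyspnea, Fever, Nausea, Pallor, Rash, Sepsis}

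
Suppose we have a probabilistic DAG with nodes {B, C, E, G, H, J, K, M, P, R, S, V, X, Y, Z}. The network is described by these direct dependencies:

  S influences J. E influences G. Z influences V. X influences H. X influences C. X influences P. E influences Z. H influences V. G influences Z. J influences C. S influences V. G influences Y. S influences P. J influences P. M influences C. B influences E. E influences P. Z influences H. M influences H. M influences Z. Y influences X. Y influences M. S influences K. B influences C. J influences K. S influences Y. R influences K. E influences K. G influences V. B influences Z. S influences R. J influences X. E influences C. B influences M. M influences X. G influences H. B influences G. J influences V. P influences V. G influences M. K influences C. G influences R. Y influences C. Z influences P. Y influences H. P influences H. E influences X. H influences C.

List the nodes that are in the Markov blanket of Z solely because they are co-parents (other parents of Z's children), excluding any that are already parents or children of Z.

{J, S, X, Y}

Children of Z: H, P, V.
  P: E, J, S, X
  H: G, M, P, X, Y
  V: G, H, J, P, S
Excluding nodes already adjacent to Z (B, E, G, H, M, P, V), the co-parent-only contribution is {J, S, X, Y}.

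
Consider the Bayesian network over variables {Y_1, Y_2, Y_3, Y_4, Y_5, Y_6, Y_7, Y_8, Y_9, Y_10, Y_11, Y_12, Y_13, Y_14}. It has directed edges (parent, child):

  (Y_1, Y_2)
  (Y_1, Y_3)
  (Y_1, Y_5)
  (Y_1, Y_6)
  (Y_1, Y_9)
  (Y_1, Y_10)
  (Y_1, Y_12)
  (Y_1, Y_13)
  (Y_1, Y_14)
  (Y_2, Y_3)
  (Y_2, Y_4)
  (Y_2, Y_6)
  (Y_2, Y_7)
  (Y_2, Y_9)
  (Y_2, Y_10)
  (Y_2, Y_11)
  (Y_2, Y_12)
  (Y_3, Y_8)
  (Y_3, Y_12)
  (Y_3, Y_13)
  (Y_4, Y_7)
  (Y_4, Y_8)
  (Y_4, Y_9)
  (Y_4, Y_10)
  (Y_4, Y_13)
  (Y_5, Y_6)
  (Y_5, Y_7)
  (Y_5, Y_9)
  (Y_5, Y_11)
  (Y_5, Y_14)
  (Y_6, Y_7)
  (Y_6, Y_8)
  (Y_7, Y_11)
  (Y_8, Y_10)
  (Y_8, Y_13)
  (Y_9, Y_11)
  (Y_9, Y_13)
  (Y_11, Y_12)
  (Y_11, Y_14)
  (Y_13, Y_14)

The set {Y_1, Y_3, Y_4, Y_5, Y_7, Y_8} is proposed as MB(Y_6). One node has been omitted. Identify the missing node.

A node's Markov blanket = Pa ∪ Ch ∪ (parents of Ch other than the node itself).
Pa(Y_6) = {Y_1, Y_2, Y_5}.
Ch(Y_6) = {Y_7, Y_8}.
Other parents of Y_6's children:
  Y_7: Y_2, Y_4, Y_5
  Y_8: Y_3, Y_4
MB(Y_6) = {Y_1, Y_2, Y_3, Y_4, Y_5, Y_7, Y_8}.
Comparing with the claimed set, Y_2 is missing.

Y_2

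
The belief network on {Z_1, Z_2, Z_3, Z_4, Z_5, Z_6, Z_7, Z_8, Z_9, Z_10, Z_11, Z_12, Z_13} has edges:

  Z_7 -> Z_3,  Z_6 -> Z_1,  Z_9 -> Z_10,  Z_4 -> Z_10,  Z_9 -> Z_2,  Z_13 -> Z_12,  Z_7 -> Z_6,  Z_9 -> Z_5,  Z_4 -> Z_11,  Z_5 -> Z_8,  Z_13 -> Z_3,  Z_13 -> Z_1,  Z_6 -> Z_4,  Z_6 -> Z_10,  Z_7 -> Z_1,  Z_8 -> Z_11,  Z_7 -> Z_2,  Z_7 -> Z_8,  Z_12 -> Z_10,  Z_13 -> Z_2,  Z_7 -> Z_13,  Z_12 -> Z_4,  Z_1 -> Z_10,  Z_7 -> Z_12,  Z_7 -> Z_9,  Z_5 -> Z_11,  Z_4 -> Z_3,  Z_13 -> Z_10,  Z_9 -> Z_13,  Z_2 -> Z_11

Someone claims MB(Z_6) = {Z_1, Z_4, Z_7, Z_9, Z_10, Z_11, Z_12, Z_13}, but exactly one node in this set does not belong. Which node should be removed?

Z_11

Ch(Z_6) = {Z_1, Z_4, Z_10}.
Z_6 has parent Z_7.
Other parents of Z_6's children:
  parents(Z_1) \ {Z_6} = {Z_7, Z_13}.
  Z_4's other parent is Z_12.
  parents(Z_10) \ {Z_6} = {Z_1, Z_4, Z_9, Z_12, Z_13}.
MB(Z_6) = {Z_1, Z_4, Z_7, Z_9, Z_10, Z_12, Z_13}.
Z_11 is neither a parent, child, nor co-parent of Z_6, so it does not belong.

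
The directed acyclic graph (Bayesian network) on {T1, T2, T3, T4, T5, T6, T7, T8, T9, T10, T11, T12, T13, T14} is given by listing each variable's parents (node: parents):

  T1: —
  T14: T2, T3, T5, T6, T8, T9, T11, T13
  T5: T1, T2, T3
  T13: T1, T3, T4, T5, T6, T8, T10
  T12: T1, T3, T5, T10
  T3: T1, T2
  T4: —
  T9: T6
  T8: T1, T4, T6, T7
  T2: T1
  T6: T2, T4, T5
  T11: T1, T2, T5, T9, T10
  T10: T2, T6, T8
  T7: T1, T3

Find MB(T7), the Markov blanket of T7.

By definition, MB(T7) is built from T7's parents, T7's children, and the co-parents of T7.
T7's parents: T1, T3.
Ch(T7) = {T8}.
Parents of each child, excluding T7:
  T8: T1, T4, T6
Union: {T1, T3} ∪ {T8} ∪ {T1, T4, T6} = {T1, T3, T4, T6, T8}.

{T1, T3, T4, T6, T8}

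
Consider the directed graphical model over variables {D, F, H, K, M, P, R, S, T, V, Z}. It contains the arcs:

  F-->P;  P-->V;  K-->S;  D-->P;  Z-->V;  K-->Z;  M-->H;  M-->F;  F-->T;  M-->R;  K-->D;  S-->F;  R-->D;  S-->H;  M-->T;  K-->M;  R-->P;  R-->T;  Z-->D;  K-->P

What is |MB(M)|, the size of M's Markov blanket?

Parents of M: K.
M has children F, H, R, T.
Other parents of M's children:
  R: no additional parents.
  F's other parent is S.
  H also has parent S.
  T's other parents are F, R.
MB(M) = {F, H, K, R, S, T}, which has 6 nodes.

6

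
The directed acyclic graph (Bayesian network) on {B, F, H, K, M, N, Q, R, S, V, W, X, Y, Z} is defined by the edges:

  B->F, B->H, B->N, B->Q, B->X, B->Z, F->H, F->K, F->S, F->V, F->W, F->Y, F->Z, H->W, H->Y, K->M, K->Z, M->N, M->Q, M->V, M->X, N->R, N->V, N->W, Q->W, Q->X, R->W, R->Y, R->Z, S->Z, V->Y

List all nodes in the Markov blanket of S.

S has child Z.
Parents of S: F.
Parents of each child, excluding S:
  Z's other parents are B, F, K, R.
So the Markov blanket of S is {B, F, K, R, Z}.

{B, F, K, R, Z}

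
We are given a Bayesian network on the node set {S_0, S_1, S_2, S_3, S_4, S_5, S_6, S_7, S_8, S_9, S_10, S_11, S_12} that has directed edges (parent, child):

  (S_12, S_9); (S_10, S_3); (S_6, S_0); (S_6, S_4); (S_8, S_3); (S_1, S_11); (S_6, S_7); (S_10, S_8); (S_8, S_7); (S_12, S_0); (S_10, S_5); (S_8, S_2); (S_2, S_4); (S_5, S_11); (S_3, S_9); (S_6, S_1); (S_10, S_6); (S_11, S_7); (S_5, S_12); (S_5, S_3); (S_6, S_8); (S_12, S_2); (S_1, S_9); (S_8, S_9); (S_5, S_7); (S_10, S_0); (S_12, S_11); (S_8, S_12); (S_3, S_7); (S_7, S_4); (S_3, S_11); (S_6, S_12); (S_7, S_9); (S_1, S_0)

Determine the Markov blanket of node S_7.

{S_1, S_2, S_3, S_4, S_5, S_6, S_8, S_9, S_11, S_12}

Parents of S_7: S_3, S_5, S_6, S_8, S_11.
Ch(S_7) = {S_4, S_9}.
Co-parents of S_7 (other parents of its children):
  S_9: S_1, S_3, S_8, S_12
  S_4: S_2, S_6
MB(S_7) = {S_1, S_2, S_3, S_4, S_5, S_6, S_8, S_9, S_11, S_12}.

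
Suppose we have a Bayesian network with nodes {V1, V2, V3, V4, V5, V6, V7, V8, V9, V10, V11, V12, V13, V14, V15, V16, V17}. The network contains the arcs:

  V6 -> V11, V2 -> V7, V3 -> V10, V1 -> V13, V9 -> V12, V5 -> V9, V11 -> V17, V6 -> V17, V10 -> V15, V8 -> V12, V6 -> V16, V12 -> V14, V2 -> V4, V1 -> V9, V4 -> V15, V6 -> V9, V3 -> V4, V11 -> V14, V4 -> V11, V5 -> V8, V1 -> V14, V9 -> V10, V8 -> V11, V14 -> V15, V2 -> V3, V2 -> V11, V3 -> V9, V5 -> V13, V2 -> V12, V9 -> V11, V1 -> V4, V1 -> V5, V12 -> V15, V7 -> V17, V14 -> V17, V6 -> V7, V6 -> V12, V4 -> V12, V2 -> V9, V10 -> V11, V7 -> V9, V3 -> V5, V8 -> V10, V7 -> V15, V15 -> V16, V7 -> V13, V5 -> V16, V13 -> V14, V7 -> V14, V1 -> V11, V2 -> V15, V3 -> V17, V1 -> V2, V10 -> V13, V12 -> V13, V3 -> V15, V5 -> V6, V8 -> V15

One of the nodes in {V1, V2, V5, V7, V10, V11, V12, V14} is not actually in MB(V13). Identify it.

V2

A node's Markov blanket = Pa ∪ Ch ∪ (parents of Ch other than the node itself).
Pa(V13) = {V1, V5, V7, V10, V12}.
V13 has child V14.
For each child, the remaining parents (spouses of V13):
  V14: V1, V7, V11, V12
MB(V13) = {V1, V5, V7, V10, V11, V12, V14}.
V2 is neither a parent, child, nor co-parent of V13, so it does not belong.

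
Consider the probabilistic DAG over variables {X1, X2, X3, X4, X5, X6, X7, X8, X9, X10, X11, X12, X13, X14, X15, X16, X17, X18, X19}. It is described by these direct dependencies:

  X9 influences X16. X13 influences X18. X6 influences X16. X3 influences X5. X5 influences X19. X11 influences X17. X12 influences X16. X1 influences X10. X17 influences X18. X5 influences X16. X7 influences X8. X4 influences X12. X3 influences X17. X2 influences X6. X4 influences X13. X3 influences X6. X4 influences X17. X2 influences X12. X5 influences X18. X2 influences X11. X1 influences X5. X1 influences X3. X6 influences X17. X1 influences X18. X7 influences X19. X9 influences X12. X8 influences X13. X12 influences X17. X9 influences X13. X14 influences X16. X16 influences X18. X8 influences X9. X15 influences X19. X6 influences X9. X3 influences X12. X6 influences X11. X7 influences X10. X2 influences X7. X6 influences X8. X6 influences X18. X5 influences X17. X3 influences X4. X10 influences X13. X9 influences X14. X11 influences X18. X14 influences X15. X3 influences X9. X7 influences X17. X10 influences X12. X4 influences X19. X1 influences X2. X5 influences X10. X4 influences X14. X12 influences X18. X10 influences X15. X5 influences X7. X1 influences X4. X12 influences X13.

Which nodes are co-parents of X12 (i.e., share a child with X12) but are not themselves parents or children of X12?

{X1, X5, X6, X7, X8, X11, X14}

Children of X12: X13, X16, X17, X18.
  X13's other parents are X4, X8, X9, X10.
  X16 also has parents X5, X6, X9, X14.
  X17's other parents are X3, X4, X5, X6, X7, X11.
  parents(X18) \ {X12} = {X1, X5, X6, X11, X13, X16, X17}.
Excluding nodes already adjacent to X12 (X2, X3, X4, X9, X10, X13, X16, X17, X18), the co-parent-only contribution is {X1, X5, X6, X7, X8, X11, X14}.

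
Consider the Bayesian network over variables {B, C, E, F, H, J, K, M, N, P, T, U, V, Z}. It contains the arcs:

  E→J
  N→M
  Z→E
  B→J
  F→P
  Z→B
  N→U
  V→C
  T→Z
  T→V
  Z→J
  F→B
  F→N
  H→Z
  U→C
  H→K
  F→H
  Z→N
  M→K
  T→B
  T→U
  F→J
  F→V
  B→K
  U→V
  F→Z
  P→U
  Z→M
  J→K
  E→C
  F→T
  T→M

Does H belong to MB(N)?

By definition, MB(N) is built from N's parents, N's children, and the co-parents of N.
N has parents F, Z.
N has children M, U.
Other parents of N's children:
  M's other parents are T, Z.
  U also has parents P, T.
MB(N) = {F, M, P, T, U, Z}; H is not in this set.

No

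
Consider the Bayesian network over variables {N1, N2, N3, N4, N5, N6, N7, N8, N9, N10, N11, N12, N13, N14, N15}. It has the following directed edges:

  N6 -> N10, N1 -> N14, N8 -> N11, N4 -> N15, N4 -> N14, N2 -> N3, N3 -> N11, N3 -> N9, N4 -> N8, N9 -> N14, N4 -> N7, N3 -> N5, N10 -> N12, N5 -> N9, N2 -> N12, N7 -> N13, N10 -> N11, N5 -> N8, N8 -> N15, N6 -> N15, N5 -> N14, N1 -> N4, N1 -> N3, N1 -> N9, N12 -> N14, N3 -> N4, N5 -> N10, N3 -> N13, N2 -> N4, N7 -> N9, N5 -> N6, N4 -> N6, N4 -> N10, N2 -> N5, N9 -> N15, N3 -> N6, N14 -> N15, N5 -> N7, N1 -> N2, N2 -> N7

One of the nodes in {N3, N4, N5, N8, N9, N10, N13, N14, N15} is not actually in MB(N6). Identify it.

N6 has children N10, N15.
Parents of N6: N3, N4, N5.
For each child, the remaining parents (spouses of N6):
  N10: N4, N5
  N15: N4, N8, N9, N14
MB(N6) = {N3, N4, N5, N8, N9, N10, N14, N15}.
N13 is neither a parent, child, nor co-parent of N6, so it does not belong.

N13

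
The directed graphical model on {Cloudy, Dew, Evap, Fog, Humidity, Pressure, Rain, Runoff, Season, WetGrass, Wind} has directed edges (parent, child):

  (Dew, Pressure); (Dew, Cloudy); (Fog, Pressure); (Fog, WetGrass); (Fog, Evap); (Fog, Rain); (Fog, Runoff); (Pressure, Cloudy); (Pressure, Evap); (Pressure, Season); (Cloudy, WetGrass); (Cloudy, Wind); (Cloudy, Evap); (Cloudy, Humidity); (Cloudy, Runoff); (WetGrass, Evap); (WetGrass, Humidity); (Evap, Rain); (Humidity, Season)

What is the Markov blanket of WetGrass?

{Cloudy, Evap, Fog, Humidity, Pressure}

WetGrass's parents: Cloudy, Fog.
WetGrass has children Evap, Humidity.
Other parents of WetGrass's children:
  Evap also has parents Cloudy, Fog, Pressure.
  Humidity also has parent Cloudy.
Taking the union gives {Cloudy, Evap, Fog, Humidity, Pressure}.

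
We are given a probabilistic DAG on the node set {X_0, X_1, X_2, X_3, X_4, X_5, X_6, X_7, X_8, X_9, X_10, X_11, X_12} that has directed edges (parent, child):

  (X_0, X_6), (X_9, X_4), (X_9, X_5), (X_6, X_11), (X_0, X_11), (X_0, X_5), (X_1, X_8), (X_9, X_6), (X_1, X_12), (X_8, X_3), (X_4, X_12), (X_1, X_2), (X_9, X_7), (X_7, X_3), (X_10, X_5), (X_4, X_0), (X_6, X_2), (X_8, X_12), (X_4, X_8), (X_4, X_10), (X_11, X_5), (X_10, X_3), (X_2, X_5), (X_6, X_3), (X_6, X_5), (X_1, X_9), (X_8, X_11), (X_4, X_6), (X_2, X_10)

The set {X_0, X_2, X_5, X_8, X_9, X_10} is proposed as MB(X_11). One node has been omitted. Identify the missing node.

By definition, MB(X_11) is built from X_11's parents, X_11's children, and the co-parents of X_11.
Ch(X_11) = {X_5}.
Parents of X_11: X_0, X_6, X_8.
Parents of each child, excluding X_11:
  X_5 also has parents X_0, X_2, X_6, X_9, X_10.
MB(X_11) = {X_0, X_2, X_5, X_6, X_8, X_9, X_10}.
Comparing with the claimed set, X_6 is missing.

X_6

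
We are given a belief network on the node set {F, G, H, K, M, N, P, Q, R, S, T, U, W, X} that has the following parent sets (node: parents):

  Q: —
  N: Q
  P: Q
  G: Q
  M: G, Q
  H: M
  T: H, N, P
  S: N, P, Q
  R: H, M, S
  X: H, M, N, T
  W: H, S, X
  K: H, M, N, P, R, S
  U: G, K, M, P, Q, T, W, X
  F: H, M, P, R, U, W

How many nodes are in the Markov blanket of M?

By definition, MB(M) is built from M's parents, M's children, and the co-parents of M.
Parents of M: G, Q.
Ch(M) = {F, H, K, R, U, X}.
Parents of each child, excluding M:
  H has no other parent.
  R also has parents H, S.
  parents(X) \ {M} = {H, N, T}.
  K's other parents are H, N, P, R, S.
  parents(U) \ {M} = {G, K, P, Q, T, W, X}.
  F's other parents are H, P, R, U, W.
MB(M) = {F, G, H, K, N, P, Q, R, S, T, U, W, X}, which has 13 nodes.

13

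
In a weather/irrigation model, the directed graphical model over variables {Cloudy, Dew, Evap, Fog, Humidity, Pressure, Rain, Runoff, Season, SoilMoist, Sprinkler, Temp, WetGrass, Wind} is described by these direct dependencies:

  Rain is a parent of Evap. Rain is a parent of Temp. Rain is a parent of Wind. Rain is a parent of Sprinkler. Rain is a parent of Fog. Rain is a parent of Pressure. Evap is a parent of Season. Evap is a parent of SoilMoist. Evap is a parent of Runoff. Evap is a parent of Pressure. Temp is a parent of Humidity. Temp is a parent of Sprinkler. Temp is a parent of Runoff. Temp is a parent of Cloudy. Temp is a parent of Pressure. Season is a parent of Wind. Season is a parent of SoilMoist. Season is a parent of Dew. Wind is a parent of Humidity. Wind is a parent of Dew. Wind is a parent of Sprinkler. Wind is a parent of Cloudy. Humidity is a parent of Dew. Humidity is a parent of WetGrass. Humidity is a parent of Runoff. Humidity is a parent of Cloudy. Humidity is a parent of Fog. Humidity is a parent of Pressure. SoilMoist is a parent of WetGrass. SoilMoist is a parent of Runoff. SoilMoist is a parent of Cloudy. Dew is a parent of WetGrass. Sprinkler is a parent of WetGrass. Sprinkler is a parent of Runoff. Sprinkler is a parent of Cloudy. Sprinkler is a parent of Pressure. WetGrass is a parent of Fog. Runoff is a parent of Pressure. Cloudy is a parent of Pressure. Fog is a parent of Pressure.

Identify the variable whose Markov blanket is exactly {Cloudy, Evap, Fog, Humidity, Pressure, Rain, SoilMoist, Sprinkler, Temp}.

The target node must have every member of {Cloudy, Evap, Fog, Humidity, Pressure, Rain, SoilMoist, Sprinkler, Temp} as a parent, child, or co-parent, and no others.
Parents of Runoff: Evap, Humidity, SoilMoist, Sprinkler, Temp; children: Pressure; co-parents: Cloudy, Evap, Fog, Humidity, Rain, Sprinkler, Temp.
These exactly cover the given set, so the node is Runoff.

Runoff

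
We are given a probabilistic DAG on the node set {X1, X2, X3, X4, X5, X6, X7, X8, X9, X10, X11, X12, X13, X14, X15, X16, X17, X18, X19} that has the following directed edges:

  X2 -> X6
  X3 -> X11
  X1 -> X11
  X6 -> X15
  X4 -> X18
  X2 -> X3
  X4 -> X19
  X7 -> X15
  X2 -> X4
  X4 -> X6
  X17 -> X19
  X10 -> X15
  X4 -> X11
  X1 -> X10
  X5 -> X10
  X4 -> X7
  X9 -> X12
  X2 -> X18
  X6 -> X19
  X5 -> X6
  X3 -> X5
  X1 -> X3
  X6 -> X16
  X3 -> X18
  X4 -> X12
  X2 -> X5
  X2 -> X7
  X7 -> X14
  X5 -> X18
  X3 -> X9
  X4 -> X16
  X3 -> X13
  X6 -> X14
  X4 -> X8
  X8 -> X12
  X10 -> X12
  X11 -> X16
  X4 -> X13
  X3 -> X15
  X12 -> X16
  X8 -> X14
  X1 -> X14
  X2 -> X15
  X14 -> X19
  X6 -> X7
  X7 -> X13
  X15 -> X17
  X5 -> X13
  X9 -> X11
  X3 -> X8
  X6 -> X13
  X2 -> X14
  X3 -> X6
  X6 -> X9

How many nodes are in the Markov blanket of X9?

X9's children: X11, X12.
X9's parents: X3, X6.
Other parents of X9's children:
  parents(X11) \ {X9} = {X1, X3, X4}.
  parents(X12) \ {X9} = {X4, X8, X10}.
MB(X9) = {X1, X3, X4, X6, X8, X10, X11, X12}, which has 8 nodes.

8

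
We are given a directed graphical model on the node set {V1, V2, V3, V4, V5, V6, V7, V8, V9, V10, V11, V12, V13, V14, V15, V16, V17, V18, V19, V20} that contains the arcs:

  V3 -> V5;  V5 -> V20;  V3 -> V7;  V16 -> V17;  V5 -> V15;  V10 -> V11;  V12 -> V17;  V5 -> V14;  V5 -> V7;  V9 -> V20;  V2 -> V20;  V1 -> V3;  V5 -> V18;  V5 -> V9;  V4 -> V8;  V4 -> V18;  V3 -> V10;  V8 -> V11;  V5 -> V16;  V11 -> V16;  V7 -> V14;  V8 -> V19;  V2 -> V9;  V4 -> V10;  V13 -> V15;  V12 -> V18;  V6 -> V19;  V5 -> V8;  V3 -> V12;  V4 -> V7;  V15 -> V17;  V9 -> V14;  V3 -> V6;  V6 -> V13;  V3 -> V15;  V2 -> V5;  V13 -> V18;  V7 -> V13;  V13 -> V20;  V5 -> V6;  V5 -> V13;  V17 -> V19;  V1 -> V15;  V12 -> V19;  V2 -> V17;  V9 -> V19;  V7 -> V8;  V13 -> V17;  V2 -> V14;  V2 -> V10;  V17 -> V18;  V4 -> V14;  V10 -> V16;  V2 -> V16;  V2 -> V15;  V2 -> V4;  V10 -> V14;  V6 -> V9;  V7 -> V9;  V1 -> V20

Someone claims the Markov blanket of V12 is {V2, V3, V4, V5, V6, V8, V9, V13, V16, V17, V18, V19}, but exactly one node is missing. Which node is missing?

V15

The Markov blanket of a node is its parents, its children, and the other parents of its children.
V12 has parent V3.
V12 has children V17, V18, V19.
Parents of each child, excluding V12:
  V17 also has parents V2, V13, V15, V16.
  V18 also has parents V4, V5, V13, V17.
  parents(V19) \ {V12} = {V6, V8, V9, V17}.
MB(V12) = {V2, V3, V4, V5, V6, V8, V9, V13, V15, V16, V17, V18, V19}.
Comparing with the claimed set, V15 is missing.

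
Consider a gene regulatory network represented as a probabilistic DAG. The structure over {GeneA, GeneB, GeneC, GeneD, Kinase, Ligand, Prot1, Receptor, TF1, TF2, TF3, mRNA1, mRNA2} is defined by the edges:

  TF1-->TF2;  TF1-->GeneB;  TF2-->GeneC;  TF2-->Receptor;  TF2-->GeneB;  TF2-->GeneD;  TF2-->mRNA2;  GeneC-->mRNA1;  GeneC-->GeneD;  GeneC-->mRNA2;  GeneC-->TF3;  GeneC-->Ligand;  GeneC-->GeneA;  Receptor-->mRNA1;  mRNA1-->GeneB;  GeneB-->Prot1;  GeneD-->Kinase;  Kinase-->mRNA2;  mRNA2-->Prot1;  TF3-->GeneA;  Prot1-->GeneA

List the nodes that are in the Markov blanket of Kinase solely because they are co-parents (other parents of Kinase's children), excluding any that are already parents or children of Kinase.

Children of Kinase: mRNA2.
  parents(mRNA2) \ {Kinase} = {GeneC, TF2}.
Excluding nodes already adjacent to Kinase (GeneD, mRNA2), the co-parent-only contribution is {GeneC, TF2}.

{GeneC, TF2}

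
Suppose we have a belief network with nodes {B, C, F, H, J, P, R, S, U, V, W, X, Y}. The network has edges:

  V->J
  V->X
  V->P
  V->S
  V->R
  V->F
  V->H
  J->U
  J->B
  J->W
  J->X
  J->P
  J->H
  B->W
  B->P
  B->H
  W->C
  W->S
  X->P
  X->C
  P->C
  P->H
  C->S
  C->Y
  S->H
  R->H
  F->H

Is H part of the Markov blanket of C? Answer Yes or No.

No

A node's Markov blanket = Pa ∪ Ch ∪ (parents of Ch other than the node itself).
Parents of C: P, W, X.
C's children: S, Y.
Co-parents of C (other parents of its children):
  S also has parents V, W.
  Y: no additional parents.
MB(C) = {P, S, V, W, X, Y}; H is not in this set.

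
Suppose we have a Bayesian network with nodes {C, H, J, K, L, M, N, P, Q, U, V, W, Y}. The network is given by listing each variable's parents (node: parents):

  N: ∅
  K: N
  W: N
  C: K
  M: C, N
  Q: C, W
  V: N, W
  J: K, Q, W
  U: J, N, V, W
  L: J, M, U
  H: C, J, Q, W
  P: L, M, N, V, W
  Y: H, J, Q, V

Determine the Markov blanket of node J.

{C, H, K, L, M, N, Q, U, V, W, Y}

Recall MB(v) = parents ∪ children ∪ spouses, where spouses are the other parents of v's children.
Children of J: H, L, U, Y.
J's parents: K, Q, W.
Parents of each child, excluding J:
  parents(U) \ {J} = {N, V, W}.
  parents(L) \ {J} = {M, U}.
  H also has parents C, Q, W.
  Y's other parents are H, Q, V.
MB(J) = {C, H, K, L, M, N, Q, U, V, W, Y}.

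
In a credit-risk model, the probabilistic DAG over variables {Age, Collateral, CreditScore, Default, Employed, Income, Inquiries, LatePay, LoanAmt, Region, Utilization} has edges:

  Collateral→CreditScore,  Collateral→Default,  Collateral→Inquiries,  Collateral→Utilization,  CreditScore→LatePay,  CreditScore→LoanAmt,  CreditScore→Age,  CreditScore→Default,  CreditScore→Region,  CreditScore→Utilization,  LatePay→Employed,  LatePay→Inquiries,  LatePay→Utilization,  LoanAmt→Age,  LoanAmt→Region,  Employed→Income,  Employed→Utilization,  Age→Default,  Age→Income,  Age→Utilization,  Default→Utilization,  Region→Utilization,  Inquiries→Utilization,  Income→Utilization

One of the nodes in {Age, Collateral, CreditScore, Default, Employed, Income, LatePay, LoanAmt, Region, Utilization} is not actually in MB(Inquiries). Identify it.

LoanAmt

Pa(Inquiries) = {Collateral, LatePay}.
Inquiries has child Utilization.
Parents of each child, excluding Inquiries:
  Utilization: Age, Collateral, CreditScore, Default, Employed, Income, LatePay, Region
MB(Inquiries) = {Age, Collateral, CreditScore, Default, Employed, Income, LatePay, Region, Utilization}.
LoanAmt is neither a parent, child, nor co-parent of Inquiries, so it does not belong.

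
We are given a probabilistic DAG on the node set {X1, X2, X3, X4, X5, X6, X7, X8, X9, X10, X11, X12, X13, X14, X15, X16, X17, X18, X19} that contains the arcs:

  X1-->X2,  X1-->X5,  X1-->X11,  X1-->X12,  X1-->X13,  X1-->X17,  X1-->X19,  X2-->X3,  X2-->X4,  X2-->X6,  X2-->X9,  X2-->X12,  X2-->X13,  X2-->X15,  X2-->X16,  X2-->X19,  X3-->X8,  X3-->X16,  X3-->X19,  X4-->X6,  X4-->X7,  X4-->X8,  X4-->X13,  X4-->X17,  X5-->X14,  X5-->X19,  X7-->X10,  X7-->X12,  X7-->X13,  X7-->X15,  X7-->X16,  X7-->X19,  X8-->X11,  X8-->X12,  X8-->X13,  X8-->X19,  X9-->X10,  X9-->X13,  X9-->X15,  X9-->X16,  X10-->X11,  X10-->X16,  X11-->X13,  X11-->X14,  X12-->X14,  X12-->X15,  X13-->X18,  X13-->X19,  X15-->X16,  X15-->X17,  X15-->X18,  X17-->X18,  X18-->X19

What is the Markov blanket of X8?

{X1, X2, X3, X4, X5, X7, X9, X10, X11, X12, X13, X18, X19}

The Markov blanket of a node is its parents, its children, and the other parents of its children.
X8 has parents X3, X4.
X8 has children X11, X12, X13, X19.
For each child, the remaining parents (spouses of X8):
  X11: X1, X10
  X12: X1, X2, X7
  X13: X1, X2, X4, X7, X9, X11
  X19: X1, X2, X3, X5, X7, X13, X18
Taking the union gives {X1, X2, X3, X4, X5, X7, X9, X10, X11, X12, X13, X18, X19}.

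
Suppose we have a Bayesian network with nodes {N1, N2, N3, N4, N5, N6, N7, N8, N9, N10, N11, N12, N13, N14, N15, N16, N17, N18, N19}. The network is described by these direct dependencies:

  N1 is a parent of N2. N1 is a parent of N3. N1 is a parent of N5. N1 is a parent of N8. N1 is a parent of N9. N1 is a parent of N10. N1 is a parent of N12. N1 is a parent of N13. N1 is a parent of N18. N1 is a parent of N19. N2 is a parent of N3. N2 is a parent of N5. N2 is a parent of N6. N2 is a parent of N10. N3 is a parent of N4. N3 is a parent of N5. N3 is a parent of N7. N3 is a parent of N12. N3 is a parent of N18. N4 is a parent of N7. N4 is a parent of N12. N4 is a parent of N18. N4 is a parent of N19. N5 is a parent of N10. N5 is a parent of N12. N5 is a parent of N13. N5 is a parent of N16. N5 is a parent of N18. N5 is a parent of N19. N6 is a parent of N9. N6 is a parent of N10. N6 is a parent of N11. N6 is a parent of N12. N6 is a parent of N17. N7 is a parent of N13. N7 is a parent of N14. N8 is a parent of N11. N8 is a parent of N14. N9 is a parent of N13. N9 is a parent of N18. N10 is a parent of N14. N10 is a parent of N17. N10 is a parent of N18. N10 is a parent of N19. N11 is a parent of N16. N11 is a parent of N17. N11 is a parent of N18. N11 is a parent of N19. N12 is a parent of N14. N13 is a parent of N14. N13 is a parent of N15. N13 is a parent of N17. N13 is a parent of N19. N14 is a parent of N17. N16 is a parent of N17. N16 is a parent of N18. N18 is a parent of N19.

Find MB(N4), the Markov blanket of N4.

By definition, MB(N4) is built from N4's parents, N4's children, and the co-parents of N4.
N4's children: N7, N12, N18, N19.
N4's parents: N3.
Co-parents of N4 (other parents of its children):
  parents(N7) \ {N4} = {N3}.
  parents(N12) \ {N4} = {N1, N3, N5, N6}.
  N18 also has parents N1, N3, N5, N9, N10, N11, N16.
  parents(N19) \ {N4} = {N1, N5, N10, N11, N13, N18}.
So the Markov blanket of N4 is {N1, N3, N5, N6, N7, N9, N10, N11, N12, N13, N16, N18, N19}.

{N1, N3, N5, N6, N7, N9, N10, N11, N12, N13, N16, N18, N19}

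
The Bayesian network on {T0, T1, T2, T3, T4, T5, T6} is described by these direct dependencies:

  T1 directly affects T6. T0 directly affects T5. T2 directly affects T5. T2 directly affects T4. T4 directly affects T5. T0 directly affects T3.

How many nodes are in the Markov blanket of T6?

1

Parents of T6: T1.
T6's children: none.
With no children, T6 has no spouses; the co-parent set is empty.
MB(T6) = {T1}, which has 1 node.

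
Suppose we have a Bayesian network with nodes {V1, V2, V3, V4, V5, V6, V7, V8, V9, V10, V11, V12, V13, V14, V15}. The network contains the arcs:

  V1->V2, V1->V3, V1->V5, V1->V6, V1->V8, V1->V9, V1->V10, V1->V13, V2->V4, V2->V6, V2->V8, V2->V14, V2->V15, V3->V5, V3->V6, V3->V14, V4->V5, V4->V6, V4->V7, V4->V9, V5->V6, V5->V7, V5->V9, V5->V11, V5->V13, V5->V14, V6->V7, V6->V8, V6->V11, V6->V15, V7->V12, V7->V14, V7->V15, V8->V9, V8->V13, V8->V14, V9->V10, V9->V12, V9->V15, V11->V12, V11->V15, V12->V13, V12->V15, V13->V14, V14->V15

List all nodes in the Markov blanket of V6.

By definition, MB(V6) is built from V6's parents, V6's children, and the co-parents of V6.
V6 has parents V1, V2, V3, V4, V5.
V6 has children V7, V8, V11, V15.
For each child, the remaining parents (spouses of V6):
  V7's other parents are V4, V5.
  V8's other parents are V1, V2.
  V11 also has parent V5.
  parents(V15) \ {V6} = {V2, V7, V9, V11, V12, V14}.
Taking the union gives {V1, V2, V3, V4, V5, V7, V8, V9, V11, V12, V14, V15}.

{V1, V2, V3, V4, V5, V7, V8, V9, V11, V12, V14, V15}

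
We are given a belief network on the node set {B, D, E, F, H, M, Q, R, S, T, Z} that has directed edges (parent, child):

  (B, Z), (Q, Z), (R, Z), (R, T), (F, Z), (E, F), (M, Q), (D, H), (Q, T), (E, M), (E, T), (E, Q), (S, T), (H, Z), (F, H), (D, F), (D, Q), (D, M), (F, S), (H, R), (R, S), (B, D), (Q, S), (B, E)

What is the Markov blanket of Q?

Q's children: S, T, Z.
Q has parents D, E, M.
Parents of each child, excluding Q:
  S: F, R
  T: E, R, S
  Z: B, F, H, R
MB(Q) = {B, D, E, F, H, M, R, S, T, Z}.

{B, D, E, F, H, M, R, S, T, Z}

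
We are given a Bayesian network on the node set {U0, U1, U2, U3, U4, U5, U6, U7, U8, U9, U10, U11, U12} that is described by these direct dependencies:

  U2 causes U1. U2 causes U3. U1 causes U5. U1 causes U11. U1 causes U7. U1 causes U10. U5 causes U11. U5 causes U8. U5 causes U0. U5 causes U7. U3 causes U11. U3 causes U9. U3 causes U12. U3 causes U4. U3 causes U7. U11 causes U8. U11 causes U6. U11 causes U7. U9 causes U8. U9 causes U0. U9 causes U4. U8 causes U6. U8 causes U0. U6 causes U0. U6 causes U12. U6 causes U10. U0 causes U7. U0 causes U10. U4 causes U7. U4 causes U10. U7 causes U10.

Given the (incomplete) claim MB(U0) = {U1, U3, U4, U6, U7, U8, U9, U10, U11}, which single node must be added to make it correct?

U5

A node's Markov blanket = Pa ∪ Ch ∪ (parents of Ch other than the node itself).
U0's parents: U5, U6, U8, U9.
U0's children: U7, U10.
Parents of each child, excluding U0:
  U7 also has parents U1, U3, U4, U5, U11.
  U10 also has parents U1, U4, U6, U7.
MB(U0) = {U1, U3, U4, U5, U6, U7, U8, U9, U10, U11}.
Comparing with the claimed set, U5 is missing.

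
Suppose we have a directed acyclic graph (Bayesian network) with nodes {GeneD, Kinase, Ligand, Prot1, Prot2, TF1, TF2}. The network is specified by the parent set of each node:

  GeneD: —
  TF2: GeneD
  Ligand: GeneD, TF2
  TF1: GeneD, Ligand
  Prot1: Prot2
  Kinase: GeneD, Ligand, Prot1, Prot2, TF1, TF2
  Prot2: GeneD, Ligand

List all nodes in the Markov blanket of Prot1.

{GeneD, Kinase, Ligand, Prot2, TF1, TF2}

By definition, MB(Prot1) is built from Prot1's parents, Prot1's children, and the co-parents of Prot1.
Parents of Prot1: Prot2.
Prot1 has child Kinase.
For each child, the remaining parents (spouses of Prot1):
  Kinase also has parents GeneD, Ligand, Prot2, TF1, TF2.
Union: {Prot2} ∪ {Kinase} ∪ {GeneD, Ligand, Prot2, TF1, TF2} = {GeneD, Kinase, Ligand, Prot2, TF1, TF2}.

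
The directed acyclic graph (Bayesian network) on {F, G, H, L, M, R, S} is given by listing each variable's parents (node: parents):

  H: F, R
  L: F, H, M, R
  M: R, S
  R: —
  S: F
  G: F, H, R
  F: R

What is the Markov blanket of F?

{G, H, L, M, R, S}

Ch(F) = {G, H, L, S}.
F's parents: R.
Other parents of F's children:
  S: —
  H: R
  G: H, R
  L: H, M, R
Union: {R} ∪ {G, H, L, S} ∪ {H, M, R} = {G, H, L, M, R, S}.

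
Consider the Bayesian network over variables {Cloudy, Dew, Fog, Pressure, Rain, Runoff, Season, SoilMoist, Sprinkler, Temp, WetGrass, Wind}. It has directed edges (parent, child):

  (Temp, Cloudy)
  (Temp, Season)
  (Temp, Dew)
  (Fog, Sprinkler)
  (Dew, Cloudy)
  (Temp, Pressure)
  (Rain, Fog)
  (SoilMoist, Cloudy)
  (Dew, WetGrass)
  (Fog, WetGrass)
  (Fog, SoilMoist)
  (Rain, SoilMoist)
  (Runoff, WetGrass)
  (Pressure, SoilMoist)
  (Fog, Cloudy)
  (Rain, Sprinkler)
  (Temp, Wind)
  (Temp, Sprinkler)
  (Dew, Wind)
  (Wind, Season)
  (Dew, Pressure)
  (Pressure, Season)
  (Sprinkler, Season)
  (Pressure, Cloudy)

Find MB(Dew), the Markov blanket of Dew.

Dew's parents: Temp.
Dew's children: Cloudy, Pressure, WetGrass, Wind.
Parents of each child, excluding Dew:
  Pressure also has parent Temp.
  Wind also has parent Temp.
  WetGrass also has parents Fog, Runoff.
  Cloudy also has parents Fog, Pressure, SoilMoist, Temp.
MB(Dew) = {Cloudy, Fog, Pressure, Runoff, SoilMoist, Temp, WetGrass, Wind}.

{Cloudy, Fog, Pressure, Runoff, SoilMoist, Temp, WetGrass, Wind}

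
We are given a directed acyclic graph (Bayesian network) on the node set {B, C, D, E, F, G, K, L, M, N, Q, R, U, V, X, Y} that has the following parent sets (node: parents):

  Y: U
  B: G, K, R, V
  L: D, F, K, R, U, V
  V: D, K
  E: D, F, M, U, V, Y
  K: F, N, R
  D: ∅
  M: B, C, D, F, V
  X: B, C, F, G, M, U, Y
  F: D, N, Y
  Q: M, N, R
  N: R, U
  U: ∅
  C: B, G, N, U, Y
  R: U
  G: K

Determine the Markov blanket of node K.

{B, D, F, G, L, N, R, U, V}

Parents of K: F, N, R.
Ch(K) = {B, G, L, V}.
Other parents of K's children:
  G: no additional parents.
  parents(V) \ {K} = {D}.
  B also has parents G, R, V.
  parents(L) \ {K} = {D, F, R, U, V}.
Taking the union gives {B, D, F, G, L, N, R, U, V}.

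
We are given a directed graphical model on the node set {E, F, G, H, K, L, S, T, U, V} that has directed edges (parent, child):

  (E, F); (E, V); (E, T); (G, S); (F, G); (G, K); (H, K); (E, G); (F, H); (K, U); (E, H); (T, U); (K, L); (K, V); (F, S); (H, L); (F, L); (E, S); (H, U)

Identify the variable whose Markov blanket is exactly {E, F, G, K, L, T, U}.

H

The target node must have every member of {E, F, G, K, L, T, U} as a parent, child, or co-parent, and no others.
Parents of H: E, F; children: K, L, U; co-parents: F, G, K, T.
These exactly cover the given set, so the node is H.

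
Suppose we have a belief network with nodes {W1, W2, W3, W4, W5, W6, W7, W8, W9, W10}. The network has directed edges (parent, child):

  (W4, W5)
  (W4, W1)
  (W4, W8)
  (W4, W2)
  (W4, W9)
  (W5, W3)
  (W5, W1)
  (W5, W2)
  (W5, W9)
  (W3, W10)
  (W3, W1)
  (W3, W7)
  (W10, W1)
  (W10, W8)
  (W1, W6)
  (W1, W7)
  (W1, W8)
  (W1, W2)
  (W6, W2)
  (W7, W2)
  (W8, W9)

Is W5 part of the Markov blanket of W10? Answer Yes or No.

W5 is a co-parent of W10: both are parents of W1.
So W5 ∈ MB(W10).

Yes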